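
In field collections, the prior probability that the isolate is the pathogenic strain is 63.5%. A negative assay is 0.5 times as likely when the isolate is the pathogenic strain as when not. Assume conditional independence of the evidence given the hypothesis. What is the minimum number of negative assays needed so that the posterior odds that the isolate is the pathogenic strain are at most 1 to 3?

Prior odds: 0.635 ÷ 0.365 = 127/73.
Likelihood ratio per negative assay = 0.5.
Target odds = 1/3.
Need (127/73) × 0.5ⁿ ≤ 1/3, i.e. 0.5ⁿ ≤ 73/381.
0.5² = 0.25 is still above 73/381 but 0.5³ = 0.125 is at or below it, so n = 3.

3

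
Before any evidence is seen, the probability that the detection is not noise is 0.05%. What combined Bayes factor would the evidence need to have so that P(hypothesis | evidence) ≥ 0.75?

5997

Prior odds = 0.0005/0.9995 = 1/1999.
Target odds = 0.75/0.25 = 3.
Required Bayes factor = 3 ÷ (1/1999) = 5997.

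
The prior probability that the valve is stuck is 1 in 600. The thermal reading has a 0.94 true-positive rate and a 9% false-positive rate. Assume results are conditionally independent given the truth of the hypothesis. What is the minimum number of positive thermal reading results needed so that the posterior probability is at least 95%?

Prior odds: (1/600) ÷ (599/600) = 1/599.
Likelihood ratio of a positive result = 0.94/0.09 = 94/9.
Target posterior odds = 0.95/0.05 = 19.
Need (1/599) × (94/9)ⁿ ≥ 19, i.e. (94/9)ⁿ ≥ 11381.
(94/9)³ = 830584/729 falls short of 11381 but (94/9)⁴ = 78074896/6561 reaches it, so n = 4.

4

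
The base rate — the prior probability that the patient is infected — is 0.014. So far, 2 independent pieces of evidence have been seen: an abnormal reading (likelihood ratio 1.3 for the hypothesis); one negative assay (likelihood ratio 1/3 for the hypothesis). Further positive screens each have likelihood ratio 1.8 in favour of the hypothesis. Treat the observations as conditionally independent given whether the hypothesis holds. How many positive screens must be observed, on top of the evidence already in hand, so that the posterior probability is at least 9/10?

13

Prior odds = 0.014/0.986 = 7/493.
Combined Bayes factor of the evidence already in hand = 1.3 × (1/3) = 13/30.
Odds after that evidence = (7/493) × 13/30 = 91/14790.
Target odds = 0.9/0.1 = 9.
Need 1.8ⁿ ≥ 9 ÷ (91/14790) = 133110/91.
1.8¹² ≈1156.83 falls short of 133110/91 but 1.8¹³ ≈2082.3 reaches it, so n = 13.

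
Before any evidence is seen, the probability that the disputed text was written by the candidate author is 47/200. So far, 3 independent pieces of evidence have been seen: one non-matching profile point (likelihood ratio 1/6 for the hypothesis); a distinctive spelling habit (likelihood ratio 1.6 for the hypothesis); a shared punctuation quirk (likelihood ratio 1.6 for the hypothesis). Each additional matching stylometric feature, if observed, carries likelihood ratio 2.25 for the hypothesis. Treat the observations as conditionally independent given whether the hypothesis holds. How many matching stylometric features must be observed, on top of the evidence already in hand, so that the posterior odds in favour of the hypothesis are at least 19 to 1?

7

Prior odds = 0.235/0.765 = 47/153.
Combined Bayes factor of the evidence already in hand = (1/6) × 1.6 × 1.6 = 32/75.
Odds after that evidence = (47/153) × 32/75 = 1504/11475.
Target odds = 19.
Need 2.25ⁿ ≥ 19 ÷ (1504/11475) = 218025/1504.
2.25⁶ = 531441/4096 falls short of 218025/1504 but 2.25⁷ = 4782969/16384 reaches it, so n = 7.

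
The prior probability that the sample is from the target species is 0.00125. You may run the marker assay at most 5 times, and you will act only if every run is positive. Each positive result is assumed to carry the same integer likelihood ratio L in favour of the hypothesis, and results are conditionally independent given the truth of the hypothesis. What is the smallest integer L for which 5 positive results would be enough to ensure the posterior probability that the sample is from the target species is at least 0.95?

Prior odds = 0.00125/0.99875 = 1/799.
Target odds = 0.95/0.05 = 19.
Need L⁵ ≥ 19 ÷ (1/799) = 15181.
6⁵ = 7776 < 15181 ≤ 16807 = 7⁵, so L = 7.

7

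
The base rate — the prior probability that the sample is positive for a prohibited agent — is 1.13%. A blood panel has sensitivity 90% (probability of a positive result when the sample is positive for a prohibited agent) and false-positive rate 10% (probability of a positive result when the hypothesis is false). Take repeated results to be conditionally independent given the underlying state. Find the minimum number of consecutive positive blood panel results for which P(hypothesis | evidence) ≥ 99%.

Prior odds: 0.0113 ÷ 0.9887 = 113/9887.
Likelihood ratio of a positive result = 0.9/0.1 = 9.
Target posterior odds = 0.99/0.01 = 99.
Require 9ⁿ ≥ 99 ÷ (113/9887) = 978813/113.
9⁴ = 6561 falls short of 978813/113 but 9⁵ = 59049 reaches it, so n = 5.

5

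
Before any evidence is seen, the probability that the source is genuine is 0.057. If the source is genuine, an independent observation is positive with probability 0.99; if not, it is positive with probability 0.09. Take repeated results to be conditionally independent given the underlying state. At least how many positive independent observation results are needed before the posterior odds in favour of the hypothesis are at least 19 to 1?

3

Prior odds = 0.057/0.943 = 57/943.
Likelihood ratio of a positive = 0.99/0.09 = 11.
Target odds = 19.
Require 11ⁿ ≥ 19 ÷ (57/943) = 943/3.
11² = 121 falls short of 943/3 but 11³ = 1331 reaches it, so n = 3.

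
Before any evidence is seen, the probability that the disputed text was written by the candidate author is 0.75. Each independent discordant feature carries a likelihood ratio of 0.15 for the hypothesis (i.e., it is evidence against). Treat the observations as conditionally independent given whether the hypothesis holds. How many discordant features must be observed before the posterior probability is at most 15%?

2

Prior odds: 0.75 ÷ 0.25 = 3.
Likelihood ratio per discordant feature = 0.15.
Target posterior odds = 0.15/0.85 = 3/17.
Need 3 × 0.15ⁿ ≤ 3/17, i.e. 0.15ⁿ ≤ 1/17.
0.15¹ = 0.15 is still above 1/17 but 0.15² = 0.0225 is at or below it, so n = 2.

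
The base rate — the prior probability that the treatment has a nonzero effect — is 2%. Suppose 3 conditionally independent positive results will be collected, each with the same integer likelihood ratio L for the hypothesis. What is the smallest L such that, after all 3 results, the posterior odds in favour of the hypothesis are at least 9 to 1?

Prior odds = 0.02/0.98 = 1/49.
Target odds = 9.
Need L³ ≥ 9 ÷ (1/49) = 441.
7³ = 343 < 441 ≤ 512 = 8³, so L = 8.

8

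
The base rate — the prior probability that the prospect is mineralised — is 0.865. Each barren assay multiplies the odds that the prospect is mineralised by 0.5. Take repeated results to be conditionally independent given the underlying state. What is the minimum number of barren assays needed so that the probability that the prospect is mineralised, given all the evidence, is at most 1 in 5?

Prior odds = 0.865/0.135 = 173/27.
Likelihood ratio per barren assay = 0.5.
Target posterior odds = 0.2/0.8 = 0.25.
Need (173/27) × 0.5ⁿ ≤ 0.25, i.e. 0.5ⁿ ≤ 27/692.
0.5⁴ = 0.0625 is still above 27/692 but 0.5⁵ = 0.03125 is at or below it, so n = 5.

5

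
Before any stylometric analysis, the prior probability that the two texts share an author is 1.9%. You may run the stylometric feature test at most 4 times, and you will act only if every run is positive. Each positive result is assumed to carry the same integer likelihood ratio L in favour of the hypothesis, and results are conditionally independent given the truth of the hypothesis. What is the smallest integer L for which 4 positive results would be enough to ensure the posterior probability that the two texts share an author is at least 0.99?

9

Prior odds = 0.019/0.981 = 19/981.
Target odds = 0.99/0.01 = 99.
Need L⁴ ≥ 99 ÷ (19/981) = 97119/19.
8⁴ = 4096 < 97119/19 ≤ 6561 = 9⁴, so L = 9.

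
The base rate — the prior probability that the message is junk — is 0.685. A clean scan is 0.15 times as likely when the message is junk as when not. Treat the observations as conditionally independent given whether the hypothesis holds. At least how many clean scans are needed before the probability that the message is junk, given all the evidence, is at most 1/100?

3

Prior odds = 0.685/0.315 = 137/63.
Likelihood ratio per clean scan = 0.15.
Target odds: 0.01 ÷ 0.99 = 1/99.
Require 0.15ⁿ ≤ 1/99 ÷ (137/63) = 7/1507.
0.15² = 0.0225 is still above 7/1507 but 0.15³ = 0.003375 is at or below it, so n = 3.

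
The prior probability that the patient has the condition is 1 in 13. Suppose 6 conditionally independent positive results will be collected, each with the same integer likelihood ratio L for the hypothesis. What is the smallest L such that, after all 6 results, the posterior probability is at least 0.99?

Prior odds = (1/13)/(12/13) = 1/12.
Target odds = 0.99/0.01 = 99.
Need L⁶ ≥ 99 ÷ (1/12) = 1188.
3⁶ = 729 < 1188 ≤ 4096 = 4⁶, so L = 4.

4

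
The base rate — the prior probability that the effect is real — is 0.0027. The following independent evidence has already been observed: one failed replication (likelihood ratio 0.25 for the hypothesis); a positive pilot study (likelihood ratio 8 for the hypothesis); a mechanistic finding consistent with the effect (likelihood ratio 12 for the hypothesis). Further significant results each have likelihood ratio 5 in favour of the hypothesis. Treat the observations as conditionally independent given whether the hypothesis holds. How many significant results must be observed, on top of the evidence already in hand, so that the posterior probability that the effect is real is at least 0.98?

Prior odds = 0.0027/0.9973 = 27/9973.
Combined Bayes factor of the evidence already in hand = 0.25 × 8 × 12 = 24.
Odds after that evidence = (27/9973) × 24 = 648/9973.
Target odds = 0.98/0.02 = 49.
Need 5ⁿ ≥ 49 ÷ (648/9973) = 488677/648.
5⁴ = 625 falls short of 488677/648 but 5⁵ = 3125 reaches it, so n = 5.

5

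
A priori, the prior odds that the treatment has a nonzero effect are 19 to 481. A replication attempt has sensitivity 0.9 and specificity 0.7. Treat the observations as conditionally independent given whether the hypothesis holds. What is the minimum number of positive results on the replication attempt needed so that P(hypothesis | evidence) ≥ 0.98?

7

Prior odds = 19/481.
False-positive rate = 1 − 0.7 = 0.3; likelihood ratio of a positive = 0.9/0.3 = 3.
Target odds: 0.98 ÷ 0.02 = 49.
Need (19/481) × 3ⁿ ≥ 49, i.e. 3ⁿ ≥ 23569/19.
3⁶ = 729 falls short of 23569/19 but 3⁷ = 2187 reaches it, so n = 7.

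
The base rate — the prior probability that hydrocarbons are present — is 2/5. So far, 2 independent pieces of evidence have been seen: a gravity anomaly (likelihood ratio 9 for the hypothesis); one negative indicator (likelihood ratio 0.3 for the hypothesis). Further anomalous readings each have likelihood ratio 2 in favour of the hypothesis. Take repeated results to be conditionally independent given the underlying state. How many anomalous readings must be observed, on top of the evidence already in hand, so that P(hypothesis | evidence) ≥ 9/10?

3

Prior odds = 0.4/0.6 = 2/3.
Combined Bayes factor of the evidence already in hand = 9 × 0.3 = 2.7.
Odds after that evidence = (2/3) × 2.7 = 1.8.
Target odds = 0.9/0.1 = 9.
Need 2ⁿ ≥ 9 ÷ 1.8 = 5.
2² = 4 falls short of 5 but 2³ = 8 reaches it, so n = 3.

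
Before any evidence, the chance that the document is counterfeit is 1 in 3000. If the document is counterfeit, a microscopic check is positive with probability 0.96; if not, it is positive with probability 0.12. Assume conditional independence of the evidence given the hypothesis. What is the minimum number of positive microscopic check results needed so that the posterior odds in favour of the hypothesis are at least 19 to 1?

6

Prior odds = (1/3000)/(2999/3000) = 1/2999.
Likelihood ratio of a positive = 0.96/0.12 = 8.
Target odds = 19.
Require 8ⁿ ≥ 19 ÷ (1/2999) = 56981.
8⁵ = 32768 falls short of 56981 but 8⁶ = 262144 reaches it, so n = 6.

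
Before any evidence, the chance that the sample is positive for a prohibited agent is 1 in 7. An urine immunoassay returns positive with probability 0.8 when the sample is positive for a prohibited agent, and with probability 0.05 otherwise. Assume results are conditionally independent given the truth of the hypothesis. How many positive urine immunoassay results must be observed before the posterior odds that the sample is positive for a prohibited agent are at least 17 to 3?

Prior odds = (1/7)/(6/7) = 1/6.
Likelihood ratio of a positive result = 0.8/0.05 = 16.
Target odds = 17/3.
Need (1/6) × 16ⁿ ≥ 17/3, i.e. 16ⁿ ≥ 34.
16¹ = 16 falls short of 34 but 16² = 256 reaches it, so n = 2.

2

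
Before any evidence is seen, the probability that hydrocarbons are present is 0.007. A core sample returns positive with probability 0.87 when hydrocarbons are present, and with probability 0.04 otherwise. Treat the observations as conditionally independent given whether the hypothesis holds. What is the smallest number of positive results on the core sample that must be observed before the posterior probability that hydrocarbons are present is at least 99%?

4

Prior odds: 0.007 ÷ 0.993 = 7/993.
Likelihood ratio of a positive result = 0.87/0.04 = 21.75.
Target odds: 0.99 ÷ 0.01 = 99.
Need (7/993) × 21.75ⁿ ≥ 99, i.e. 21.75ⁿ ≥ 98307/7.
21.75³ = 658503/64 falls short of 98307/7 but 21.75⁴ = 57289761/256 reaches it, so n = 4.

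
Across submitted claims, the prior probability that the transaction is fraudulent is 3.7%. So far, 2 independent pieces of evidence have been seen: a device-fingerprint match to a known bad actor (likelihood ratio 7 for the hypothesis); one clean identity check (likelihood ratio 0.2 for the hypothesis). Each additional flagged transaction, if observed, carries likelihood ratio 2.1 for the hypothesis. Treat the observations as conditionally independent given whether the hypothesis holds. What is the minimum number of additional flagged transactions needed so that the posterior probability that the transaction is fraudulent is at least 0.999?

Prior odds = 0.037/0.963 = 37/963.
Combined Bayes factor of the evidence already in hand = 7 × 0.2 = 1.4.
Odds after that evidence = (37/963) × 1.4 = 259/4815.
Target odds = 0.999/0.001 = 999.
Need 2.1ⁿ ≥ 999 ÷ (259/4815) = 130005/7.
2.1¹³ ≈15447.2 falls short of 130005/7 but 2.1¹⁴ ≈32439.2 reaches it, so n = 14.

14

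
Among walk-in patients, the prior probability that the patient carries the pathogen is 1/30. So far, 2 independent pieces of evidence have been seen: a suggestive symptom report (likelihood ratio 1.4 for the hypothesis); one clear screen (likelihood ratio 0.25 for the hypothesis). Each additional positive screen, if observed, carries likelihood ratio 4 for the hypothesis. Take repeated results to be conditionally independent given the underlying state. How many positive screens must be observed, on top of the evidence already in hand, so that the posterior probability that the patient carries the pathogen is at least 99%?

Prior odds = (1/30)/(29/30) = 1/29.
Combined Bayes factor of the evidence already in hand = 1.4 × 0.25 = 0.35.
Odds after that evidence = (1/29) × 0.35 = 7/580.
Target odds = 0.99/0.01 = 99.
Need 4ⁿ ≥ 99 ÷ (7/580) = 57420/7.
4⁶ = 4096 falls short of 57420/7 but 4⁷ = 16384 reaches it, so n = 7.

7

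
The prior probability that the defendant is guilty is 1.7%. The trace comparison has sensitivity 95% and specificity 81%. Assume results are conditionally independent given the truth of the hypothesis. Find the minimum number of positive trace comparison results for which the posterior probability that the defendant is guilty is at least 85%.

Prior odds: 0.017 ÷ 0.983 = 17/983.
False-positive rate = 1 − 0.81 = 0.19; likelihood ratio of a positive = 0.95/0.19 = 5.
Target odds: 0.85 ÷ 0.15 = 17/3.
Require 5ⁿ ≥ 17/3 ÷ (17/983) = 983/3.
5³ = 125 falls short of 983/3 but 5⁴ = 625 reaches it, so n = 4.

4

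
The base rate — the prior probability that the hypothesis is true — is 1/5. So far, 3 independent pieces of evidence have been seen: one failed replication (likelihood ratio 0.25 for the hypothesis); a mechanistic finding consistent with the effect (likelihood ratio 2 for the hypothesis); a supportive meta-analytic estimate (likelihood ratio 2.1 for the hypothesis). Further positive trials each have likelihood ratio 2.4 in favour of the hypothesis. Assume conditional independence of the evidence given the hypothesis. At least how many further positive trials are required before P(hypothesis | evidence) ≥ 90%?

Prior odds = 0.2/0.8 = 0.25.
Combined Bayes factor of the evidence already in hand = 0.25 × 2 × 2.1 = 1.05.
Odds after that evidence = 0.25 × 1.05 = 0.2625.
Target odds = 0.9/0.1 = 9.
Need 2.4ⁿ ≥ 9 ÷ 0.2625 = 240/7.
2.4⁴ = 33.1776 falls short of 240/7 but 2.4⁵ = 79.62624 reaches it, so n = 5.

5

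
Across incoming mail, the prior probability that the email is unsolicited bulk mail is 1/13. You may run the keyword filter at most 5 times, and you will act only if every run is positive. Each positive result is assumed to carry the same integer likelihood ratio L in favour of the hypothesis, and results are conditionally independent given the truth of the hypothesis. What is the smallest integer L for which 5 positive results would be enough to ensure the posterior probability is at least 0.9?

Prior odds = (1/13)/(12/13) = 1/12.
Target odds = 0.9/0.1 = 9.
Need L⁵ ≥ 9 ÷ (1/12) = 108.
2⁵ = 32 < 108 ≤ 243 = 3⁵, so L = 3.

3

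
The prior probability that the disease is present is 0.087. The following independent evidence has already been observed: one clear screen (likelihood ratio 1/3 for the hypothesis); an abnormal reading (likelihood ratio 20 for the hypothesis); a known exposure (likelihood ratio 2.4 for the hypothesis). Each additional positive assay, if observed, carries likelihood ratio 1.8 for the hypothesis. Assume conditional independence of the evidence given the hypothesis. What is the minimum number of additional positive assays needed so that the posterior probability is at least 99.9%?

Prior odds = 0.087/0.913 = 87/913.
Combined Bayes factor of the evidence already in hand = (1/3) × 20 × 2.4 = 16.
Odds after that evidence = (87/913) × 16 = 1392/913.
Target odds = 0.999/0.001 = 999.
Need 1.8ⁿ ≥ 999 ÷ (1392/913) = 304029/464.
1.8¹¹ ≈642.684 falls short of 304029/464 but 1.8¹² ≈1156.83 reaches it, so n = 12.

12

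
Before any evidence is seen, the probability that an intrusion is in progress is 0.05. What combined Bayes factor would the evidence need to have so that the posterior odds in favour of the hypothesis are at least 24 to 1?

456

Prior odds = 0.05/0.95 = 1/19.
Target odds = 24.
Required Bayes factor = 24 ÷ (1/19) = 456.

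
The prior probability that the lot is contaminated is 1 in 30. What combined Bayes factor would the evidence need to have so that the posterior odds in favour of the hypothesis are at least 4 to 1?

116

Prior odds = (1/30)/(29/30) = 1/29.
Target odds = 4.
Required Bayes factor = 4 ÷ (1/29) = 116.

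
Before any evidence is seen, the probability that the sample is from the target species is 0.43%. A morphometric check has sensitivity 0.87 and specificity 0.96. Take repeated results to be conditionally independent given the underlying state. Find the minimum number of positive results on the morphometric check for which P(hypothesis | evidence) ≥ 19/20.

3

Prior odds: 0.0043 ÷ 0.9957 = 43/9957.
False-positive rate = 1 − 0.96 = 0.04; likelihood ratio of a positive = 0.87/0.04 = 21.75.
Target odds: 0.95 ÷ 0.05 = 19.
Require 21.75ⁿ ≥ 19 ÷ (43/9957) = 189183/43.
21.75² = 473.0625 falls short of 189183/43 but 21.75³ = 658503/64 reaches it, so n = 3.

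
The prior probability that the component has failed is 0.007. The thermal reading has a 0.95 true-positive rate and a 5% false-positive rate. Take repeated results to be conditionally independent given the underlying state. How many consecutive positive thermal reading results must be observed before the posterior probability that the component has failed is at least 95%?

3

Prior odds: 0.007 ÷ 0.993 = 7/993.
Likelihood ratio of a positive result = 0.95/0.05 = 19.
Target odds: 0.95 ÷ 0.05 = 19.
Need (7/993) × 19ⁿ ≥ 19, i.e. 19ⁿ ≥ 18867/7.
19² = 361 falls short of 18867/7 but 19³ = 6859 reaches it, so n = 3.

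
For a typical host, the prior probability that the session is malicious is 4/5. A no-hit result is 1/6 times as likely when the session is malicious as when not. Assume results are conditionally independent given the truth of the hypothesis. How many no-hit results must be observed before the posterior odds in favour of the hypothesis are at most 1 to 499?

Prior odds = 0.8/0.2 = 4.
Likelihood ratio per no-hit result = 1/6.
Target odds = 1/499.
Need 4 × (1/6)ⁿ ≤ 1/499, i.e. (1/6)ⁿ ≤ 1/1996.
(1/6)⁴ = 1/1296 is still above 1/1996 but (1/6)⁵ = 1/7776 is at or below it, so n = 5.

5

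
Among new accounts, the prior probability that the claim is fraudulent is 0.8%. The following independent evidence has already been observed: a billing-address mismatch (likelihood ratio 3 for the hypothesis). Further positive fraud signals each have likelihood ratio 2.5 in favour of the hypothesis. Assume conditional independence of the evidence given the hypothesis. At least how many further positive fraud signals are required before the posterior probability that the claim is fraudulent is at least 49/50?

Prior odds = 0.008/0.992 = 1/124.
Bayes factor of the evidence already in hand = 3.
Odds after that evidence = (1/124) × 3 = 3/124.
Target odds = 0.98/0.02 = 49.
Need 2.5ⁿ ≥ 49 ÷ (3/124) = 6076/3.
2.5⁸ = 390625/256 falls short of 6076/3 but 2.5⁹ = 1953125/512 reaches it, so n = 9.

9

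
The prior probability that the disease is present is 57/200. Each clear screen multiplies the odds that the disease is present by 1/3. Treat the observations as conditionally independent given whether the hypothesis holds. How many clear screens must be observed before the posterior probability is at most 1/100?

4

Prior odds = 0.285/0.715 = 57/143.
Likelihood ratio per clear screen = 1/3.
Target posterior odds = 0.01/0.99 = 1/99.
Need (57/143) × (1/3)ⁿ ≤ 1/99, i.e. (1/3)ⁿ ≤ 13/513.
(1/3)³ = 1/27 is still above 13/513 but (1/3)⁴ = 1/81 is at or below it, so n = 4.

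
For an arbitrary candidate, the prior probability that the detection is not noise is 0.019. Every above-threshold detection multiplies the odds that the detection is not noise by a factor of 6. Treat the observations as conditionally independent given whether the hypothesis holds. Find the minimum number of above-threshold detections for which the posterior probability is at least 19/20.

Prior odds: 0.019 ÷ 0.981 = 19/981.
Likelihood ratio per above-threshold detection = 6.
Target odds: 0.95 ÷ 0.05 = 19.
Need (19/981) × 6ⁿ ≥ 19, i.e. 6ⁿ ≥ 981.
6³ = 216 falls short of 981 but 6⁴ = 1296 reaches it, so n = 4.

4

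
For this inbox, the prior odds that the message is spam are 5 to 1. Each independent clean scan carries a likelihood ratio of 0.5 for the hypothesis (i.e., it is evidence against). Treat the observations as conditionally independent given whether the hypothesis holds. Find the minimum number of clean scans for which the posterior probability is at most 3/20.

5

Prior odds = 5.
Likelihood ratio per clean scan = 0.5.
Target odds: 0.15 ÷ 0.85 = 3/17.
Need 5 × 0.5ⁿ ≤ 3/17, i.e. 0.5ⁿ ≤ 3/85.
0.5⁴ = 0.0625 is still above 3/85 but 0.5⁵ = 0.03125 is at or below it, so n = 5.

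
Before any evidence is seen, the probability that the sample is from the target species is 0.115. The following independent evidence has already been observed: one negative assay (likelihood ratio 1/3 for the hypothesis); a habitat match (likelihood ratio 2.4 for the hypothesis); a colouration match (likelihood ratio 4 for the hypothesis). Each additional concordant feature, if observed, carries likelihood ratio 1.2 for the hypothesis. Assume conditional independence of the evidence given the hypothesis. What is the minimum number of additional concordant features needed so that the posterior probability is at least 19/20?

Prior odds = 0.115/0.885 = 23/177.
Combined Bayes factor of the evidence already in hand = (1/3) × 2.4 × 4 = 3.2.
Odds after that evidence = (23/177) × 3.2 = 368/885.
Target odds = 0.95/0.05 = 19.
Need 1.2ⁿ ≥ 19 ÷ (368/885) = 16815/368.
1.2²⁰ ≈38.3376 falls short of 16815/368 but 1.2²¹ ≈46.0051 reaches it, so n = 21.

21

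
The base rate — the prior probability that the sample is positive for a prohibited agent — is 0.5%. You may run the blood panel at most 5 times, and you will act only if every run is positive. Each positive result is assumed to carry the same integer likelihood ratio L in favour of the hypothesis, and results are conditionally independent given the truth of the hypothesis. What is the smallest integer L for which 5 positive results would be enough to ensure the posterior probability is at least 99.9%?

12

Prior odds = 0.005/0.995 = 1/199.
Target odds = 0.999/0.001 = 999.
Need L⁵ ≥ 999 ÷ (1/199) = 198801.
11⁵ = 161051 < 198801 ≤ 248832 = 12⁵, so L = 12.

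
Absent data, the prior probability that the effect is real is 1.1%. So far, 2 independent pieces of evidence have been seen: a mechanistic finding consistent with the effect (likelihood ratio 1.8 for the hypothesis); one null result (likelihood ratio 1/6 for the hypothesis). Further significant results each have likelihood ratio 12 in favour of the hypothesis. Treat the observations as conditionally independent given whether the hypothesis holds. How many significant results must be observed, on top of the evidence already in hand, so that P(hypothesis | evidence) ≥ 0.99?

5

Prior odds = 0.011/0.989 = 11/989.
Combined Bayes factor of the evidence already in hand = 1.8 × (1/6) = 0.3.
Odds after that evidence = (11/989) × 0.3 = 33/9890.
Target odds = 0.99/0.01 = 99.
Need 12ⁿ ≥ 99 ÷ (33/9890) = 29670.
12⁴ = 20736 falls short of 29670 but 12⁵ = 248832 reaches it, so n = 5.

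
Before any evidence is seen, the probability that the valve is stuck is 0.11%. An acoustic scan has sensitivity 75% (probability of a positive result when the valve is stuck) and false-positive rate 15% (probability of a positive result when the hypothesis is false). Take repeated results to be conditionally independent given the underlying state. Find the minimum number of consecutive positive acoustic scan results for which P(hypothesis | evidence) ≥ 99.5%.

8

Prior odds: 0.0011 ÷ 0.9989 = 11/9989.
Likelihood ratio of a positive result = 0.75/0.15 = 5.
Target posterior odds = 0.995/0.005 = 199.
Require 5ⁿ ≥ 199 ÷ (11/9989) = 1987811/11.
5⁷ = 78125 falls short of 1987811/11 but 5⁸ = 390625 reaches it, so n = 8.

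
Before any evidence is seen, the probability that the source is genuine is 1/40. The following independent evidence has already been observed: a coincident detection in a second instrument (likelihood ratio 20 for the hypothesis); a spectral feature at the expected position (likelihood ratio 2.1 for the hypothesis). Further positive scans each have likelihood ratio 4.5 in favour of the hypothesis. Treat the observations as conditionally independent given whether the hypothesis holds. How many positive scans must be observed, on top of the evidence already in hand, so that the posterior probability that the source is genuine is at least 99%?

Prior odds = 0.025/0.975 = 1/39.
Combined Bayes factor of the evidence already in hand = 20 × 2.1 = 42.
Odds after that evidence = (1/39) × 42 = 14/13.
Target odds = 0.99/0.01 = 99.
Need 4.5ⁿ ≥ 99 ÷ (14/13) = 1287/14.
4.5³ = 91.125 falls short of 1287/14 but 4.5⁴ = 410.0625 reaches it, so n = 4.

4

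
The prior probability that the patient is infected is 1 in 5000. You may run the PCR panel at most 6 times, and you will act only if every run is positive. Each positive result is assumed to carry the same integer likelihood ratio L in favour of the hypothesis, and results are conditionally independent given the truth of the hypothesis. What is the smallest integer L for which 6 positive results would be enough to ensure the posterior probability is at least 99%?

9

Prior odds = 0.0002/0.9998 = 1/4999.
Target odds = 0.99/0.01 = 99.
Need L⁶ ≥ 99 ÷ (1/4999) = 494901.
8⁶ = 262144 < 494901 ≤ 531441 = 9⁶, so L = 9.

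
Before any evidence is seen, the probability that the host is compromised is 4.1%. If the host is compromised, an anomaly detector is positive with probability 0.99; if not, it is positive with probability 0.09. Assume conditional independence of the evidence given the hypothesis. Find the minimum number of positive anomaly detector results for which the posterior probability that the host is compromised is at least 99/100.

4

Prior odds: 0.041 ÷ 0.959 = 41/959.
Likelihood ratio of a positive = 0.99/0.09 = 11.
Target odds: 0.99 ÷ 0.01 = 99.
Need (41/959) × 11ⁿ ≥ 99, i.e. 11ⁿ ≥ 94941/41.
11³ = 1331 falls short of 94941/41 but 11⁴ = 14641 reaches it, so n = 4.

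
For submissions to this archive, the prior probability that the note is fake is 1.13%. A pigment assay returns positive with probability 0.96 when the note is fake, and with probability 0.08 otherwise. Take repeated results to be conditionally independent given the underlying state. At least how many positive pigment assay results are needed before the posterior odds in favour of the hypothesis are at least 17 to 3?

Prior odds: 0.0113 ÷ 0.9887 = 113/9887.
Likelihood ratio of a positive result = 0.96/0.08 = 12.
Target odds = 17/3.
Need (113/9887) × 12ⁿ ≥ 17/3, i.e. 12ⁿ ≥ 168079/339.
12² = 144 falls short of 168079/339 but 12³ = 1728 reaches it, so n = 3.

3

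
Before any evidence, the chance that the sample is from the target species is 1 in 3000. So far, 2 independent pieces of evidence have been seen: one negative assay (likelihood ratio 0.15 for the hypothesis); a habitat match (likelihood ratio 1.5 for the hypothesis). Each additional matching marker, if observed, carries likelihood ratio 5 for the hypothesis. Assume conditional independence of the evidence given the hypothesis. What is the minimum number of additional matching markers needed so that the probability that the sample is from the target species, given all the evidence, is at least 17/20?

Prior odds = (1/3000)/(2999/3000) = 1/2999.
Combined Bayes factor of the evidence already in hand = 0.15 × 1.5 = 0.225.
Odds after that evidence = (1/2999) × 0.225 = 9/119960.
Target odds = 0.85/0.15 = 17/3.
Need 5ⁿ ≥ 17/3 ÷ (9/119960) = 2039320/27.
5⁶ = 15625 falls short of 2039320/27 but 5⁷ = 78125 reaches it, so n = 7.

7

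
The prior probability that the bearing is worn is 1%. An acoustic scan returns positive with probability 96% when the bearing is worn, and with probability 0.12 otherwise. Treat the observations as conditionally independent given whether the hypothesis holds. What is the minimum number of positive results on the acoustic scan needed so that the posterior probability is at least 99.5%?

5

Prior odds = 0.01/0.99 = 1/99.
Likelihood ratio of a positive result = 0.96/0.12 = 8.
Target odds: 0.995 ÷ 0.005 = 199.
Require 8ⁿ ≥ 199 ÷ (1/99) = 19701.
8⁴ = 4096 falls short of 19701 but 8⁵ = 32768 reaches it, so n = 5.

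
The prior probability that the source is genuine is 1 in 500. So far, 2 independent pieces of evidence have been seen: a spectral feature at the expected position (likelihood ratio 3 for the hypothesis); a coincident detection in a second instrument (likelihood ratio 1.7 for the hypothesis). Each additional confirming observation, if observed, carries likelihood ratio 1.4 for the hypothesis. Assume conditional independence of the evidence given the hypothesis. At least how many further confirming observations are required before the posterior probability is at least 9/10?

Prior odds = 0.002/0.998 = 1/499.
Combined Bayes factor of the evidence already in hand = 3 × 1.7 = 5.1.
Odds after that evidence = (1/499) × 5.1 = 51/4990.
Target odds = 0.9/0.1 = 9.
Need 1.4ⁿ ≥ 9 ÷ (51/4990) = 14970/17.
1.4²⁰ ≈836.683 falls short of 14970/17 but 1.4²¹ ≈1171.36 reaches it, so n = 21.

21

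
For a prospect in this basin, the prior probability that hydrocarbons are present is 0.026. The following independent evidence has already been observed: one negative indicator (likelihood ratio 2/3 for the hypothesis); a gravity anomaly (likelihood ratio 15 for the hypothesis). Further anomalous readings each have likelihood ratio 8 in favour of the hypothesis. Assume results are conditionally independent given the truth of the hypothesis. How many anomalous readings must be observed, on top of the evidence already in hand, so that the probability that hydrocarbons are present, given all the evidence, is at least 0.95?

3

Prior odds = 0.026/0.974 = 13/487.
Combined Bayes factor of the evidence already in hand = (2/3) × 15 = 10.
Odds after that evidence = (13/487) × 10 = 130/487.
Target odds = 0.95/0.05 = 19.
Need 8ⁿ ≥ 19 ÷ (130/487) = 9253/130.
8² = 64 falls short of 9253/130 but 8³ = 512 reaches it, so n = 3.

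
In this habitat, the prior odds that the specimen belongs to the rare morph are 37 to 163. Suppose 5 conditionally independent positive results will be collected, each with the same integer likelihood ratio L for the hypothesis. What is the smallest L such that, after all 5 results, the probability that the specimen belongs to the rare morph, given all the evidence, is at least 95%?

3

Prior odds = 37/163.
Target odds = 0.95/0.05 = 19.
Need L⁵ ≥ 19 ÷ (37/163) = 3097/37.
2⁵ = 32 < 3097/37 ≤ 243 = 3⁵, so L = 3.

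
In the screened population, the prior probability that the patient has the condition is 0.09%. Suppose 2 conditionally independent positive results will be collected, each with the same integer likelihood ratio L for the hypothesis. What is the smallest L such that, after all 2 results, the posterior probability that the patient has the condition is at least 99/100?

Prior odds = 0.0009/0.9991 = 9/9991.
Target odds = 0.99/0.01 = 99.
Need L² ≥ 99 ÷ (9/9991) = 109901.
331² = 109561 < 109901 ≤ 110224 = 332², so L = 332.

332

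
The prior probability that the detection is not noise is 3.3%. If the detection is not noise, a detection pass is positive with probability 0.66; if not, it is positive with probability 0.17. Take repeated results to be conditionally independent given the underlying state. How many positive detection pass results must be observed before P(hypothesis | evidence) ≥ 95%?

5

Prior odds = 0.033/0.967 = 33/967.
Likelihood ratio of a positive = 0.66/0.17 = 66/17.
Target posterior odds = 0.95/0.05 = 19.
Require (66/17)ⁿ ≥ 19 ÷ (33/967) = 18373/33.
(66/17)⁴ = 18974736/83521 falls short of 18373/33 but (66/17)⁵ ≈882.013 reaches it, so n = 5.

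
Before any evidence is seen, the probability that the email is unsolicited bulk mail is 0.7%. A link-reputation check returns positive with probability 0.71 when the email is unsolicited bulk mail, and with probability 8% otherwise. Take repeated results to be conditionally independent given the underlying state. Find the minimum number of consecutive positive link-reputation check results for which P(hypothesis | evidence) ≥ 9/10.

4

Prior odds: 0.007 ÷ 0.993 = 7/993.
Likelihood ratio of a positive result = 0.71/0.08 = 8.875.
Target odds: 0.9 ÷ 0.1 = 9.
Need (7/993) × 8.875ⁿ ≥ 9, i.e. 8.875ⁿ ≥ 8937/7.
8.875³ = 357911/512 falls short of 8937/7 but 8.875⁴ = 25411681/4096 reaches it, so n = 4.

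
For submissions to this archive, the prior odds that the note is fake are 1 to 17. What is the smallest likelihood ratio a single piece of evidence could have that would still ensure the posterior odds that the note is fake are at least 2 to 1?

Prior odds = 1/17.
Target odds = 2.
Required Bayes factor = 2 ÷ (1/17) = 34.

34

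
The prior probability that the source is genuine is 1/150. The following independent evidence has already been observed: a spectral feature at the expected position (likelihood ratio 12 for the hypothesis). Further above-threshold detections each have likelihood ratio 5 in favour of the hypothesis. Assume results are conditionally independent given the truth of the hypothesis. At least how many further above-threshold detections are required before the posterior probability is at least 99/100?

Prior odds = (1/150)/(149/150) = 1/149.
Bayes factor of the evidence already in hand = 12.
Odds after that evidence = (1/149) × 12 = 12/149.
Target odds = 0.99/0.01 = 99.
Need 5ⁿ ≥ 99 ÷ (12/149) = 1229.25.
5⁴ = 625 falls short of 1229.25 but 5⁵ = 3125 reaches it, so n = 5.

5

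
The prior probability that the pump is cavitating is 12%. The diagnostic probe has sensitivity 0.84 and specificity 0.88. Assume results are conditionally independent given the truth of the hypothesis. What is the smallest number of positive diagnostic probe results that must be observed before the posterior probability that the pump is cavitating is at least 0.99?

4

Prior odds = 0.12/0.88 = 3/22.
False-positive rate = 1 − 0.88 = 0.12; likelihood ratio of a positive = 0.84/0.12 = 7.
Target odds: 0.99 ÷ 0.01 = 99.
Require 7ⁿ ≥ 99 ÷ (3/22) = 726.
7³ = 343 falls short of 726 but 7⁴ = 2401 reaches it, so n = 4.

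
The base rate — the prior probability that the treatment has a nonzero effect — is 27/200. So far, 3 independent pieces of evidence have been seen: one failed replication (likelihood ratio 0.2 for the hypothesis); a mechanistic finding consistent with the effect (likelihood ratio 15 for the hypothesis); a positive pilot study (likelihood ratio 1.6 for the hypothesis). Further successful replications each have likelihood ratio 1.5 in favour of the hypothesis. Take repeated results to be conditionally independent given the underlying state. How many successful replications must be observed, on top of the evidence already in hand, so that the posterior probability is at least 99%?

Prior odds = 0.135/0.865 = 27/173.
Combined Bayes factor of the evidence already in hand = 0.2 × 15 × 1.6 = 4.8.
Odds after that evidence = (27/173) × 4.8 = 648/865.
Target odds = 0.99/0.01 = 99.
Need 1.5ⁿ ≥ 99 ÷ (648/865) = 9515/72.
1.5¹² = 531441/4096 falls short of 9515/72 but 1.5¹³ = 1594323/8192 reaches it, so n = 13.

13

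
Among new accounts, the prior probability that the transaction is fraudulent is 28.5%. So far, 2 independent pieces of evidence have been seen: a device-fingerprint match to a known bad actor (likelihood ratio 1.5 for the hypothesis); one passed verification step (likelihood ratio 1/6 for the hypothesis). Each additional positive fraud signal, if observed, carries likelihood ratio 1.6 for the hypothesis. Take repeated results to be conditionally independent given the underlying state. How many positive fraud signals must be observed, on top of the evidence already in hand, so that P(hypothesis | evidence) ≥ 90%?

10

Prior odds = 0.285/0.715 = 57/143.
Combined Bayes factor of the evidence already in hand = 1.5 × (1/6) = 0.25.
Odds after that evidence = (57/143) × 0.25 = 57/572.
Target odds = 0.9/0.1 = 9.
Need 1.6ⁿ ≥ 9 ÷ (57/572) = 1716/19.
1.6⁹ = 134217728/1953125 falls short of 1716/19 but 1.6¹⁰ ≈109.951 reaches it, so n = 10.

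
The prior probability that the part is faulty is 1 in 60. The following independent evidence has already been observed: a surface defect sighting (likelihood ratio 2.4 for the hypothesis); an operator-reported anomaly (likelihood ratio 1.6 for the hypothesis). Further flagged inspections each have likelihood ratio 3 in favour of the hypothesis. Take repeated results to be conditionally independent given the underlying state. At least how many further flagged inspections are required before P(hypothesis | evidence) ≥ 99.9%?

9

Prior odds = (1/60)/(59/60) = 1/59.
Combined Bayes factor of the evidence already in hand = 2.4 × 1.6 = 3.84.
Odds after that evidence = (1/59) × 3.84 = 96/1475.
Target odds = 0.999/0.001 = 999.
Need 3ⁿ ≥ 999 ÷ (96/1475) = 15349.21875.
3⁸ = 6561 falls short of 15349.21875 but 3⁹ = 19683 reaches it, so n = 9.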